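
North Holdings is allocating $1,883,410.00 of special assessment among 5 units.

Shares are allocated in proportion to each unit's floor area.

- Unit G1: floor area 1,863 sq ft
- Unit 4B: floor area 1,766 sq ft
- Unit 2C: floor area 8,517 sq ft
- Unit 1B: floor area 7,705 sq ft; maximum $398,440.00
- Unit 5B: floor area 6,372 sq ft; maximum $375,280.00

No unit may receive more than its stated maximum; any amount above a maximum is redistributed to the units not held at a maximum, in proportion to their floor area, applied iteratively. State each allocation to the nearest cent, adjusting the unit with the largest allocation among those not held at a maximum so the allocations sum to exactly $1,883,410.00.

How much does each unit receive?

Unit G1: $170,208.50 | Unit 4B: $161,346.33 | Unit 2C: $778,135.17 | Unit 1B: $398,440.00 | Unit 5B: $375,280.00

Sum of floor area: 26,223.
Pro-rata shares before constraints: Unit G1 133,805.9272; Unit 4B 126,839.1130; Unit 2C 611,715.0200; Unit 1B 553,394.8843; Unit 5B 457,655.0555.
Capped: Unit 1B ($398,440.00), Unit 5B ($375,280.00); balance $1,109,690.00 reallocated over remaining floor area 12,146.
Shares after redistribution: Unit G1 170,208.5024 → $170,208.50; Unit 4B 161,346.3313 → $161,346.33; Unit 2C 778,135.1663 → $778,135.17.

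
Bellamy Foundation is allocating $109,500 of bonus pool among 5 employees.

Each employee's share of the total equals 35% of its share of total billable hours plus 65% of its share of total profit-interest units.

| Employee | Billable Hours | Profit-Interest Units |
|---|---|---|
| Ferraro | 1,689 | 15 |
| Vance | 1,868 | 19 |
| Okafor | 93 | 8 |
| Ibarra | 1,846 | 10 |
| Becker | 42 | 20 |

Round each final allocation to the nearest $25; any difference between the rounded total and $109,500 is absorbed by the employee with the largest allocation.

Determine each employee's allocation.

Ferraro: $26,525; Vance: $31,725; Okafor: $8,550; Ibarra: $22,650; Becker: $20,050

Totals — billable hours 5,538, profit-interest units 72.
Blended shares (35% billable hours + 65% profit-interest units): Ferraro 0.2422; Vance 0.2896; Okafor 0.0781; Ibarra 0.2069; Becker 0.1832.
Pro-rata amounts: Ferraro 26,516.63; Vance 31,709.54; Okafor 8,551.93; Ibarra 22,660.42; Becker 20,061.49.
Rounded to nearest $25: Ferraro $26,525; Vance $31,700; Okafor $8,550; Ibarra $22,650; Becker $20,050. Sum = $109,475.
Difference $109,500 − $109,475 = +$25 applied to largest allocation (Vance): Vance becomes $31,725.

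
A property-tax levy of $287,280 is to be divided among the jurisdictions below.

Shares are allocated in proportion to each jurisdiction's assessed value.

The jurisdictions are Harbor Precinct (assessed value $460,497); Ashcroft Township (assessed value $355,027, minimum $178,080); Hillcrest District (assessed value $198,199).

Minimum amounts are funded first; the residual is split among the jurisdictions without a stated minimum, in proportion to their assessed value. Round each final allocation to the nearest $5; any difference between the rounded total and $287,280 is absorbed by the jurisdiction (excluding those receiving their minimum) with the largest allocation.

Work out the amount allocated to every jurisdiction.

Guaranteed amounts: Ashcroft Township $178,080. Balance $109,200.
Balance split over remaining assessed value 658,696: Harbor Precinct 76,342.16 → $76,340; Hillcrest District 32,857.84 → $32,860.

Harbor Precinct: $76,340 · Ashcroft Township: $178,080 · Hillcrest District: $32,860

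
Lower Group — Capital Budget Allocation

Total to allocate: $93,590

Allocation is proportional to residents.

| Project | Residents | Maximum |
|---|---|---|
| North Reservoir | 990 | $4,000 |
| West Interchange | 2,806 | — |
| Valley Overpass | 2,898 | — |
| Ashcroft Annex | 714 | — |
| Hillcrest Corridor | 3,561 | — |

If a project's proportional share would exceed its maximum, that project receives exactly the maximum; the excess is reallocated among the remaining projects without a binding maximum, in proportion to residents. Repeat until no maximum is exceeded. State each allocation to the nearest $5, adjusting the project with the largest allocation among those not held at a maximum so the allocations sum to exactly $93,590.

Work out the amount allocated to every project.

Combined residents = 10,969.
Proportional shares (ignoring caps): North Reservoir 8,446.90; West Interchange 23,941.43; Valley Overpass 24,726.39; Ashcroft Annex 6,092.01; Hillcrest Corridor 30,383.26.
Cap binds for North Reservoir ($4,000); remaining pool $89,590 reallocated over remaining residents 9,979.
Redistributed shares: West Interchange 25,191.86 → $25,190; Valley Overpass 26,017.82 → $26,020; Ashcroft Annex 6,410.19 → $6,410; Hillcrest Corridor 31,970.14 → $31,970.

North Reservoir: $4,000 · West Interchange: $25,190 · Valley Overpass: $26,020 · Ashcroft Annex: $6,410 · Hillcrest Corridor: $31,970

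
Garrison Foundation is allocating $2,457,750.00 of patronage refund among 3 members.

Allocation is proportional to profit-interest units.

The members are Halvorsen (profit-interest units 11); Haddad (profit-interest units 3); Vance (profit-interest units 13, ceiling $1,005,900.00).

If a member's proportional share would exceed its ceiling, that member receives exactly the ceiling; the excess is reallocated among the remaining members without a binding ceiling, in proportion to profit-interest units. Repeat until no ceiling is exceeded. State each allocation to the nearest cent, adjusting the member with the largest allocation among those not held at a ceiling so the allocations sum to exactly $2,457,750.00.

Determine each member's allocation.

Combined profit-interest units = 27.
Unconstrained shares: Halvorsen 1,001,305.5556; Haddad 273,083.3333; Vance 1,183,361.1111.
Capped: Vance ($1,005,900.00); remaining pool $1,451,850.00 reallocated over remaining profit-interest units 14.
Shares after redistribution: Halvorsen 1,140,739.2857 → $1,140,739.29; Haddad 311,110.7143 → $311,110.71.

Halvorsen: $1,140,739.29 | Haddad: $311,110.71 | Vance: $1,005,900.00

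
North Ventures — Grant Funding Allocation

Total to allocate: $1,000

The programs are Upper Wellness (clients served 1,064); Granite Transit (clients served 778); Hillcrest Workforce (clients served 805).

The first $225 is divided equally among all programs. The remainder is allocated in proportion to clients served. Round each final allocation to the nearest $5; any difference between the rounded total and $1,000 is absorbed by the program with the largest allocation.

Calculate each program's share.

$225 shared equally gives $75 per program.
Remainder $775 by clients served (total 2,647): Upper Wellness 311.52 → $310; Granite Transit 227.79 → $230; Hillcrest Workforce 235.69 → $235.
Totals: Upper Wellness $75 + $310 = $385; Granite Transit $75 + $230 = $305; Hillcrest Workforce $75 + $235 = $310.

Upper Wellness: $385 · Granite Transit: $305 · Hillcrest Workforce: $310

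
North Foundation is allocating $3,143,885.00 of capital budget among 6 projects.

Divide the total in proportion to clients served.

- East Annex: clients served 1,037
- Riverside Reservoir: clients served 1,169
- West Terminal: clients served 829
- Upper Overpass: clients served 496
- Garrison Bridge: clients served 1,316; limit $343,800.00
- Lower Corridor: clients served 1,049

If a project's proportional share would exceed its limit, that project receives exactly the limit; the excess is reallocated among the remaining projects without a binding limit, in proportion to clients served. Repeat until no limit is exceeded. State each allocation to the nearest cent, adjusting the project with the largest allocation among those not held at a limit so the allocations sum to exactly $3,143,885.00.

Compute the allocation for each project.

East Annex: $633,993.04 · Riverside Reservoir: $714,694.19 · West Terminal: $506,827.61 · Upper Overpass: $303,240.65 · Garrison Bridge: $343,800.00 · Lower Corridor: $641,329.51

Combined clients served = 5,896.
Proportional shares (ignoring caps): East Annex 552,952.6365; Riverside Reservoir 623,338.1216; West Terminal 442,042.1752; Upper Overpass 264,478.7924; Garrison Bridge 701,721.9573; Lower Corridor 559,351.3170.
Held at cap: Garrison Bridge ($343,800.00); residual $2,800,085.00 reallocated over remaining clients served 4,580.
Remaining shares: East Annex 633,993.0448 → $633,993.04; Riverside Reservoir 714,694.1845 → $714,694.18; West Terminal 506,827.6124 → $506,827.61; Upper Overpass 303,240.6463 → $303,240.65; Lower Corridor 641,329.5120 → $641,329.51.
Rounding difference +$0.01 applied to Riverside Reservoir → $714,694.19.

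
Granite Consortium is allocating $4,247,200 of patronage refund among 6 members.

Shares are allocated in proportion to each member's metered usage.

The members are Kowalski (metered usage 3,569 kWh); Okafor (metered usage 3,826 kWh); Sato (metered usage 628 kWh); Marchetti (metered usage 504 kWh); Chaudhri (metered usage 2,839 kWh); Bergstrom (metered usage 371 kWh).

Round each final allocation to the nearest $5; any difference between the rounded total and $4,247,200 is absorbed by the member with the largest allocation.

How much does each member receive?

Kowalski: $1,291,495 | Okafor: $1,384,495 | Sato: $227,250 | Marchetti: $182,380 | Chaudhri: $1,027,330 | Bergstrom: $134,250

Total metered usage = 11,737.
Unrounded shares: Kowalski 3,569/11,737 × $4,247,200 = 1,291,493.29; Okafor 3,826/11,737 × $4,247,200 = 1,384,492.39; Sato 628/11,737 × $4,247,200 = 227,250.71; Marchetti 504/11,737 × $4,247,200 = 182,379.55; Chaudhri 2,839/11,737 × $4,247,200 = 1,027,332.44; Bergstrom 371/11,737 × $4,247,200 = 134,251.61.
Rounded to nearest $5: Kowalski $1,291,495; Okafor $1,384,490; Sato $227,250; Marchetti $182,380; Chaudhri $1,027,330; Bergstrom $134,250. Sum = $4,247,195.
Difference $4,247,200 − $4,247,195 = +$5 applied to largest allocation (Okafor): Okafor becomes $1,384,495.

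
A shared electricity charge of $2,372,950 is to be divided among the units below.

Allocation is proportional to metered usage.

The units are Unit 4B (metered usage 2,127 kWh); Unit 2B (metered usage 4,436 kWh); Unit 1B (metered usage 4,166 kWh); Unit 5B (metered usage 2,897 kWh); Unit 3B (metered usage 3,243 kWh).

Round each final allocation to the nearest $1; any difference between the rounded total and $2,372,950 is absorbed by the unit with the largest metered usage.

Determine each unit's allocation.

Metered usage total: 2,127 + 4,436 + 4,166 + 2,897 + 3,243 = 16,869.
Unrounded shares: Unit 4B 299,203.55; Unit 2B 624,008.90; Unit 1B 586,028.20; Unit 5B 407,518.89; Unit 3B 456,190.46.
At nearest $1: Unit 4B $299,204; Unit 2B $624,009; Unit 1B $586,028; Unit 5B $407,519; Unit 3B $456,190. Sum = $2,372,950.
No rounding difference to absorb.

Unit 4B: $299,204; Unit 2B: $624,009; Unit 1B: $586,028; Unit 5B: $407,519; Unit 3B: $456,190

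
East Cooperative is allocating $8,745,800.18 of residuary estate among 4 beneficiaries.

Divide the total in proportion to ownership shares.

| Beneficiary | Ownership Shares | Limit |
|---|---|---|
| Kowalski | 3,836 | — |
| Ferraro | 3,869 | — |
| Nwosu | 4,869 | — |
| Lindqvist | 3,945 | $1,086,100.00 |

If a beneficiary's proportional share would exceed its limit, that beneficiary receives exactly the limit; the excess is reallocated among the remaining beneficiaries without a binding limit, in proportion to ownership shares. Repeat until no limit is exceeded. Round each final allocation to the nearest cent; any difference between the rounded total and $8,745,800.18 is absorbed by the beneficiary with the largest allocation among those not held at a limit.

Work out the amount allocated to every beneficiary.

Kowalski: $2,336,775.08 | Ferraro: $2,356,877.68 | Nwosu: $2,966,047.42 | Lindqvist: $1,086,100.00

Total ownership shares = 16,519.
Proportional shares (ignoring caps): Kowalski 2,030,927.3861; Ferraro 2,048,398.8678; Nwosu 2,577,837.7067; Lindqvist 2,088,636.2195.
Held at cap: Lindqvist ($1,086,100.00); balance $7,659,700.18 reallocated over remaining ownership shares 12,574.
Redistributed shares: Kowalski 2,336,775.0827 → $2,336,775.08; Ferraro 2,356,877.6838 → $2,356,877.68; Nwosu 2,966,047.4134 → $2,966,047.41.
Rounding difference +$0.01 applied to Nwosu → $2,966,047.42.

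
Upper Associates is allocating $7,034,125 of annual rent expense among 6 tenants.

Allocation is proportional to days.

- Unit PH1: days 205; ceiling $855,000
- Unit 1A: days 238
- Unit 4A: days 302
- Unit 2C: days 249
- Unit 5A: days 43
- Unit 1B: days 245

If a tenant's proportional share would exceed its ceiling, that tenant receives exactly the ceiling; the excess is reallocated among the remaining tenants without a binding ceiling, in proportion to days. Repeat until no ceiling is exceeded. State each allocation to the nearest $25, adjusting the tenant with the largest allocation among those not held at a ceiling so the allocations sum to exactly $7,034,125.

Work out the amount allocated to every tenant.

Unit PH1: $855,000 · Unit 1A: $1,365,500 · Unit 4A: $1,732,675 · Unit 2C: $1,428,600 · Unit 5A: $246,700 · Unit 1B: $1,405,650

Sum of days: 1,282.
Pro-rata shares before constraints: Unit PH1 1,124,801.58; Unit 1A 1,305,867.20; Unit 4A 1,657,024.77; Unit 2C 1,366,222.41; Unit 5A 235,933.99; Unit 1B 1,344,275.06.
Held at cap: Unit PH1 ($855,000); residual $6,179,125 reallocated over remaining days 1,077.
Redistributed shares: Unit 1A 1,365,489.09 → $1,365,500; Unit 4A 1,732,679.43 → $1,732,675; Unit 2C 1,428,599.93 → $1,428,600; Unit 5A 246,706.01 → $246,700; Unit 1B 1,405,650.53 → $1,405,650.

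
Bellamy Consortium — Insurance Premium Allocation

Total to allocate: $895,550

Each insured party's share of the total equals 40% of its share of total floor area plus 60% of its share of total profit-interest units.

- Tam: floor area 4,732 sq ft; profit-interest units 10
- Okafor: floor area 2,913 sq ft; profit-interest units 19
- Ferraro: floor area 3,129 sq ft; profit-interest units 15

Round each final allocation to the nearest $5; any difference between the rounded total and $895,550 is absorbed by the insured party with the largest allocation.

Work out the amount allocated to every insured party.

Floor area total 10,774; profit-interest units total 44.
Blended shares (40% floor area + 60% profit-interest units): Tam 0.3120; Okafor 0.3672; Ferraro 0.3207.
Proportional shares: Tam 279,452.65; Okafor 328,881.92; Ferraro 287,215.43.
At nearest $5: Tam $279,455; Okafor $328,880; Ferraro $287,215. Sum = $895,550.
No rounding difference to absorb.

Tam: $279,455 · Okafor: $328,880 · Ferraro: $287,215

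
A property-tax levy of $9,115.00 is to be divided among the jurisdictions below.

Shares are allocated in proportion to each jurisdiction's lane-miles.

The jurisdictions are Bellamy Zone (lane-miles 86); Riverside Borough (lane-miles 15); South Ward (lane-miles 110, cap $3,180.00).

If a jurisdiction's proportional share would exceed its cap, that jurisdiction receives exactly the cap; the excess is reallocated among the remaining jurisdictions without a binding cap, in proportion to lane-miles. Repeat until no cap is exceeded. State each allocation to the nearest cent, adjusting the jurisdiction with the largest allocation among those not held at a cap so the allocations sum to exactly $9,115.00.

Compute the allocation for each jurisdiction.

Bellamy Zone: $5,053.56; Riverside Borough: $881.44; South Ward: $3,180.00

Total lane-miles = 211.
Proportional shares (ignoring caps): Bellamy Zone 3,715.1185; Riverside Borough 647.9858; South Ward 4,751.8957.
Capped: South Ward ($3,180.00); remaining pool $5,935.00 reallocated over remaining lane-miles 101.
Remaining shares: Bellamy Zone 5,053.5644 → $5,053.56; Riverside Borough 881.4356 → $881.44.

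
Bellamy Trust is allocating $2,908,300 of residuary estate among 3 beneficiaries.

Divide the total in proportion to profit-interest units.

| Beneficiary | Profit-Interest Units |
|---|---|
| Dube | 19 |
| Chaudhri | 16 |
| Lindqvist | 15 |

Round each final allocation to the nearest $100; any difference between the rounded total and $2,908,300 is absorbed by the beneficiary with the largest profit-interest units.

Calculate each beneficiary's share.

Dube: $1,105,100 | Chaudhri: $930,700 | Lindqvist: $872,500

Sum of profit-interest units: 50.
Raw shares: Dube 19/50 × $2,908,300 = 1,105,154.00; Chaudhri 16/50 × $2,908,300 = 930,656.00; Lindqvist 15/50 × $2,908,300 = 872,490.00.
At nearest $100: Dube $1,105,200; Chaudhri $930,700; Lindqvist $872,500. Sum = $2,908,400.
Difference $2,908,300 − $2,908,400 = −$100 applied to largest profit-interest units (Dube): Dube becomes $1,105,100.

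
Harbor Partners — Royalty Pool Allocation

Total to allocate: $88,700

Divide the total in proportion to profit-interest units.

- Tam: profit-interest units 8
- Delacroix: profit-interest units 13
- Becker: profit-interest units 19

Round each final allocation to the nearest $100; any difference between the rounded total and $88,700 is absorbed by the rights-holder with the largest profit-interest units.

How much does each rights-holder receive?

Profit-interest units total: 40.
Pro-rata amounts: Tam 8/40 × $88,700 = 17,740.00; Delacroix 13/40 × $88,700 = 28,827.50; Becker 19/40 × $88,700 = 42,132.50.
At nearest $100: Tam $17,700; Delacroix $28,800; Becker $42,100. Sum = $88,600.
Difference $88,700 − $88,600 = +$100 applied to largest profit-interest units (Becker): Becker becomes $42,200.

Tam: $17,700 | Delacroix: $28,800 | Becker: $42,200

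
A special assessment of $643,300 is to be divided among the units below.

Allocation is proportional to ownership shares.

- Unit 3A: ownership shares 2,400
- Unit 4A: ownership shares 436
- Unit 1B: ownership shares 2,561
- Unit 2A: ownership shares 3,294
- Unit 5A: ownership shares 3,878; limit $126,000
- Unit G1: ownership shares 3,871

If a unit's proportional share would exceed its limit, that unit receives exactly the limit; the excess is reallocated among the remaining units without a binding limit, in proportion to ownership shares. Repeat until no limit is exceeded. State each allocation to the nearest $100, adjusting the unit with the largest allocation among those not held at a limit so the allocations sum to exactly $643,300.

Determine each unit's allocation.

Ownership shares total: 16,440.
Proportional shares (ignoring caps): Unit 3A 93,912.41; Unit 4A 17,060.75; Unit 1B 100,212.37; Unit 2A 128,894.78; Unit 5A 151,746.80; Unit G1 151,472.89.
Capped: Unit 5A ($126,000); remaining pool $517,300 reallocated over remaining ownership shares 12,562.
Shares after redistribution: Unit 3A 98,831.40 → $98,800; Unit 4A 17,954.37 → $18,000; Unit 1B 105,461.34 → $105,500; Unit 2A 135,646.09 → $135,600; Unit G1 159,406.81 → $159,400.

Unit 3A: $98,800 | Unit 4A: $18,000 | Unit 1B: $105,500 | Unit 2A: $135,600 | Unit 5A: $126,000 | Unit G1: $159,400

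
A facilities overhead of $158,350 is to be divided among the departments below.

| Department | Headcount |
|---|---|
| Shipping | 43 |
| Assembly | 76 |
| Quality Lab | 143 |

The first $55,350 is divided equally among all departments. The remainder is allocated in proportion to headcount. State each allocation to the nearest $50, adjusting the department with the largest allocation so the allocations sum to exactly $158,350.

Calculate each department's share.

First tranche $55,350 split equally: $18,450 each.
Remainder $103,000 by headcount (total 262): Shipping 16,904.58 → $16,900; Assembly 29,877.86 → $29,900; Quality Lab 56,217.56 → $56,200.
Totals: Shipping $18,450 + $16,900 = $35,350; Assembly $18,450 + $29,900 = $48,350; Quality Lab $18,450 + $56,200 = $74,650.

Shipping: $35,350; Assembly: $48,350; Quality Lab: $74,650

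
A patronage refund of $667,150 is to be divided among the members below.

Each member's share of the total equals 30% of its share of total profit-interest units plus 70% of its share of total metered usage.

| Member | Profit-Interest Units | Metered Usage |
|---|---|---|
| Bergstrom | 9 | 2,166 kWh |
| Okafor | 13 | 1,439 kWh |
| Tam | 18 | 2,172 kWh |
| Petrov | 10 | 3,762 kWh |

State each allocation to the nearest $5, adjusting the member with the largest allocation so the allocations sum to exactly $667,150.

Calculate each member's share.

Bergstrom: $142,070 | Okafor: $122,485 | Tam: $178,390 | Petrov: $224,205

Profit-interest units total 50; metered usage total 9,539.
Combined weights (30% profit-interest units + 70% metered usage): Bergstrom 0.2129; Okafor 0.1836; Tam 0.2674; Petrov 0.3361.
Pro-rata amounts: Bergstrom 142,067.91; Okafor 122,487.45; Tam 178,387.76; Petrov 224,206.88.
After rounding ($5): Bergstrom $142,070; Okafor $122,485; Tam $178,390; Petrov $224,205. Sum = $667,150.
No rounding difference to absorb.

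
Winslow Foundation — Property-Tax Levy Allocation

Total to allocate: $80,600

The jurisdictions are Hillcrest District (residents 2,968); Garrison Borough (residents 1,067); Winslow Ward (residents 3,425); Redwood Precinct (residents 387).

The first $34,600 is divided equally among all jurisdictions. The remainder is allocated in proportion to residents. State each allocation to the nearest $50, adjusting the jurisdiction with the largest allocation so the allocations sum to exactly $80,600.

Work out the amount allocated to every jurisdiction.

Hillcrest District: $26,050; Garrison Borough: $14,900; Winslow Ward: $28,750; Redwood Precinct: $10,900

$34,600 shared equally gives $8,650 per jurisdiction.
Remainder $46,000 by residents (total 7,847): Hillcrest District 17,398.75 → $17,400; Garrison Borough 6,254.87 → $6,250; Winslow Ward 20,077.74 → $20,100; Redwood Precinct 2,268.64 → $2,250.
Totals: Hillcrest District $8,650 + $17,400 = $26,050; Garrison Borough $8,650 + $6,250 = $14,900; Winslow Ward $8,650 + $20,100 = $28,750; Redwood Precinct $8,650 + $2,250 = $10,900.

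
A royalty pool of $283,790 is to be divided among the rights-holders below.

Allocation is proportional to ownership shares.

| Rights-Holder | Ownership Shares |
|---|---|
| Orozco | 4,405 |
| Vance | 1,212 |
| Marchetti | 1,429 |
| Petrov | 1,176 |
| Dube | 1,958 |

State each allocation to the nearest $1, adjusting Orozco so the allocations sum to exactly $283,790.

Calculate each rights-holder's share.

Total ownership shares = 10,180.
Pro-rata amounts: Orozco 4,405/10,180 × $283,790 = 122,799.11; Vance 1,212/10,180 × $283,790 = 33,787.18; Marchetti 1,429/10,180 × $283,790 = 39,836.53; Petrov 1,176/10,180 × $283,790 = 32,783.60; Dube 1,958/10,180 × $283,790 = 54,583.58.
Rounded to nearest $1: Orozco $122,799; Vance $33,787; Marchetti $39,837; Petrov $32,784; Dube $54,584. Sum = $283,791.
Difference $283,790 − $283,791 = −$1 applied to Orozco: Orozco becomes $122,798.

Orozco: $122,798 | Vance: $33,787 | Marchetti: $39,837 | Petrov: $32,784 | Dube: $54,584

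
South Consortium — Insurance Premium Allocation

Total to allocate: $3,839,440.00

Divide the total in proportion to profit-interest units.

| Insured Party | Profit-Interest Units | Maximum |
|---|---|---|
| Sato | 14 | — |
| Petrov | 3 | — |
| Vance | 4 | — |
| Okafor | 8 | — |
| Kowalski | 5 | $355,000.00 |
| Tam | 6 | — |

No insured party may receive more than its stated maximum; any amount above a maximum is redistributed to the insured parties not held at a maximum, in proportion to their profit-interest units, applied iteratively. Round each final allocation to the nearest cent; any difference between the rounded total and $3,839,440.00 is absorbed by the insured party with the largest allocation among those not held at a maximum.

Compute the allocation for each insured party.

Sato: $1,393,776.00; Petrov: $298,666.29; Vance: $398,221.71; Okafor: $796,443.43; Kowalski: $355,000.00; Tam: $597,332.57

Sum of profit-interest units: 40.
Pro-rata shares before constraints: Sato 1,343,804.0000; Petrov 287,958.0000; Vance 383,944.0000; Okafor 767,888.0000; Kowalski 479,930.0000; Tam 575,916.0000.
Cap binds for Kowalski ($355,000.00); remaining pool $3,484,440.00 reallocated over remaining profit-interest units 35.
Redistributed shares: Sato 1,393,776.0000 → $1,393,776.00; Petrov 298,666.2857 → $298,666.29; Vance 398,221.7143 → $398,221.71; Okafor 796,443.4286 → $796,443.43; Tam 597,332.5714 → $597,332.57.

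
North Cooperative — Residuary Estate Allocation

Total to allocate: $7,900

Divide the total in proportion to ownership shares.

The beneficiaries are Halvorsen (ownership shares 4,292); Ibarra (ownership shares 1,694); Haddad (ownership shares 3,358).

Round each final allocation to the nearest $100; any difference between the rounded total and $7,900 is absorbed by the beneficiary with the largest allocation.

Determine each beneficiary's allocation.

Halvorsen: $3,700 | Ibarra: $1,400 | Haddad: $2,800

Combined ownership shares = 9,344.
Raw shares: Halvorsen 4,292/9,344 × $7,900 = 3,628.72; Ibarra 1,694/9,344 × $7,900 = 1,432.21; Haddad 3,358/9,344 × $7,900 = 2,839.06.
After rounding ($100): Halvorsen $3,600; Ibarra $1,400; Haddad $2,800. Sum = $7,800.
Difference $7,900 − $7,800 = +$100 applied to largest allocation (Halvorsen): Halvorsen becomes $3,700.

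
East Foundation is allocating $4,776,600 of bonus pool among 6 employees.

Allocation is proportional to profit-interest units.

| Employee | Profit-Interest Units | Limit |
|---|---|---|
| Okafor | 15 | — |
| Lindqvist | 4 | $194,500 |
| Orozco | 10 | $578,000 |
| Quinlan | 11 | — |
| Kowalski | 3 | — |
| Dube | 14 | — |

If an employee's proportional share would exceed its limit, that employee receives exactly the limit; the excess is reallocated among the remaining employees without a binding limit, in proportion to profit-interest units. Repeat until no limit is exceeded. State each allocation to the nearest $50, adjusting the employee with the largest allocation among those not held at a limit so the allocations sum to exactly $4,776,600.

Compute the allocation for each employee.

Combined profit-interest units = 57.
Pro-rata shares before constraints: Okafor 1,257,000.00; Lindqvist 335,200.00; Orozco 838,000.00; Quinlan 921,800.00; Kowalski 251,400.00; Dube 1,173,200.00.
Capped: Lindqvist ($194,500), Orozco ($578,000); residual $4,004,100 reallocated over remaining profit-interest units 43.
Shares after redistribution: Okafor 1,396,779.07 → $1,396,800; Quinlan 1,024,304.65 → $1,024,300; Kowalski 279,355.81 → $279,350; Dube 1,303,660.47 → $1,303,650.

Okafor: $1,396,800; Lindqvist: $194,500; Orozco: $578,000; Quinlan: $1,024,300; Kowalski: $279,350; Dube: $1,303,650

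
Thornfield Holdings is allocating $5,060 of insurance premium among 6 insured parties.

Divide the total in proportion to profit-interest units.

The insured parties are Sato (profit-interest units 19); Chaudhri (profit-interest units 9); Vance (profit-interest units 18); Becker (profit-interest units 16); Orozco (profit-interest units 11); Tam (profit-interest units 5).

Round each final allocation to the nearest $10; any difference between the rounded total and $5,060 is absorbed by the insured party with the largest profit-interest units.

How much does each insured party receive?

Total profit-interest units = 19 + 9 + 18 + 16 + 11 + 5 = 78.
Raw shares: Sato 1,232.56; Chaudhri 583.85; Vance 1,167.69; Becker 1,037.95; Orozco 713.59; Tam 324.36.
Rounded to nearest $10: Sato $1,230; Chaudhri $580; Vance $1,170; Becker $1,040; Orozco $710; Tam $320. Sum = $5,050.
Difference $5,060 − $5,050 = +$10 applied to largest profit-interest units (Sato): Sato becomes $1,240.

Sato: $1,240; Chaudhri: $580; Vance: $1,170; Becker: $1,040; Orozco: $710; Tam: $320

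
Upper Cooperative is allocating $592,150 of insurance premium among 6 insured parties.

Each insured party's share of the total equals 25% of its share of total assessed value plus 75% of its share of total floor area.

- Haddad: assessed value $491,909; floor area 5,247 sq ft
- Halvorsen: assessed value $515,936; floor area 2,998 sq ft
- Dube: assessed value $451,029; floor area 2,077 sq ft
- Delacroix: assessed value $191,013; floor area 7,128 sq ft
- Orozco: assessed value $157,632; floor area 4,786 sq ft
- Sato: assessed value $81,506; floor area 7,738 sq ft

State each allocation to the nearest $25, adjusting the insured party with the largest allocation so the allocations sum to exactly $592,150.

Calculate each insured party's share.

Haddad: $116,300 · Halvorsen: $84,850 · Dube: $66,125 · Delacroix: $120,575 · Orozco: $83,275 · Sato: $121,025

Totals — assessed value 1,889,025, floor area 29,974.
Composite weights (25% assessed value + 75% floor area): Haddad 0.1964; Halvorsen 0.1433; Dube 0.1117; Delacroix 0.2036; Orozco 0.1406; Sato 0.2044.
Unrounded shares: Haddad 116,292.16; Halvorsen 84,852.57; Dube 66,119.92; Delacroix 120,581.80; Orozco 83,265.37; Sato 121,038.17.
At nearest $25: Haddad $116,300; Halvorsen $84,850; Dube $66,125; Delacroix $120,575; Orozco $83,275; Sato $121,050. Sum = $592,175.
Difference $592,150 − $592,175 = −$25 applied to largest allocation (Sato): Sato becomes $121,025.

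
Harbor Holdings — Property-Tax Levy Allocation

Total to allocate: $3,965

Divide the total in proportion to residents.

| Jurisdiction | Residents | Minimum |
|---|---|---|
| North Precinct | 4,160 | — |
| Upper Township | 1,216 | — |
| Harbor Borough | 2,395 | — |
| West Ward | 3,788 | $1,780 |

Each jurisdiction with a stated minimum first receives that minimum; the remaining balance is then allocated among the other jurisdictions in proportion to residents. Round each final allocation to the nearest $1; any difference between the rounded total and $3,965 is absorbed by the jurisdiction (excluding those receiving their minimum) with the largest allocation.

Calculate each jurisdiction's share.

Fund the minimums — West Ward $1,780. Residual $2,185.
Residual split over remaining residents 7,771: North Precinct 1,169.68 → $1,170; Upper Township 341.91 → $342; Harbor Borough 673.41 → $673.

North Precinct: $1,170; Upper Township: $342; Harbor Borough: $673; West Ward: $1,780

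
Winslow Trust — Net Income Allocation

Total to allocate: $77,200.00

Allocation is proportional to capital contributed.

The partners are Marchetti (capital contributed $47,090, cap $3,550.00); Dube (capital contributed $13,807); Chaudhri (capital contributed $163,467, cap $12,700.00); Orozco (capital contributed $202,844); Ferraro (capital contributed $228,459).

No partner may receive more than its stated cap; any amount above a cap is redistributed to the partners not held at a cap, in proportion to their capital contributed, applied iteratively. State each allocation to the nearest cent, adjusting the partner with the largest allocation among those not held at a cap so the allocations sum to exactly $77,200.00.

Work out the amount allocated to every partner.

Marchetti: $3,550.00 · Dube: $1,890.63 · Chaudhri: $12,700.00 · Orozco: $27,775.92 · Ferraro: $31,283.45

Combined capital contributed = 655,667.
Proportional shares (ignoring caps): Marchetti 5,544.5035; Dube 1,625.6734; Chaudhri 19,247.0452; Orozco 23,883.3993; Ferraro 26,899.3785.
Held at cap: Marchetti ($3,550.00), Chaudhri ($12,700.00); remaining pool $60,950.00 reallocated over remaining capital contributed 445,110.
Redistributed shares: Dube 1,890.6262 → $1,890.63; Orozco 27,775.9246 → $27,775.92; Ferraro 31,283.4491 → $31,283.45.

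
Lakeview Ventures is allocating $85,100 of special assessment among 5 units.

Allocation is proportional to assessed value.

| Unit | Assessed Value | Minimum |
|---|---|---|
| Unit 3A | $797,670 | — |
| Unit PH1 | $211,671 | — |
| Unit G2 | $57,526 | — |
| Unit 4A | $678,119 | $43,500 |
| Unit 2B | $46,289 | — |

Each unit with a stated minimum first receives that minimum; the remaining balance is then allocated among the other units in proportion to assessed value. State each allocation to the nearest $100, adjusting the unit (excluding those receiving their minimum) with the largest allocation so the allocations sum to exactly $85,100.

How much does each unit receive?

Unit 3A: $29,900 · Unit PH1: $7,900 · Unit G2: $2,100 · Unit 4A: $43,500 · Unit 2B: $1,700

Guaranteed amounts: Unit 4A $43,500. Residual $41,600.
Residual split over remaining assessed value 1,113,156: Unit 3A 29,809.90 → $29,800; Unit PH1 7,910.40 → $7,900; Unit G2 2,149.82 → $2,100; Unit 2B 1,729.88 → $1,700.
Rounding difference +$100 applied to Unit 3A → $29,900.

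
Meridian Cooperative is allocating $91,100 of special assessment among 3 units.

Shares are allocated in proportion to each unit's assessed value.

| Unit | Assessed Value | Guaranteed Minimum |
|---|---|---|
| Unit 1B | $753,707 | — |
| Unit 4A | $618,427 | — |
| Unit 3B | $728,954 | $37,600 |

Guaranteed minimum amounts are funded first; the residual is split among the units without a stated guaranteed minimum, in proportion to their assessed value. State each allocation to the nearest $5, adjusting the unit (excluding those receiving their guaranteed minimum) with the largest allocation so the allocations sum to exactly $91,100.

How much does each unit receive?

Unit 1B: $29,385 · Unit 4A: $24,115 · Unit 3B: $37,600

Guaranteed amounts: Unit 3B $37,600. Residual $53,500.
Residual split over remaining assessed value 1,372,134: Unit 1B 29,387.31 → $29,385; Unit 4A 24,112.69 → $24,115.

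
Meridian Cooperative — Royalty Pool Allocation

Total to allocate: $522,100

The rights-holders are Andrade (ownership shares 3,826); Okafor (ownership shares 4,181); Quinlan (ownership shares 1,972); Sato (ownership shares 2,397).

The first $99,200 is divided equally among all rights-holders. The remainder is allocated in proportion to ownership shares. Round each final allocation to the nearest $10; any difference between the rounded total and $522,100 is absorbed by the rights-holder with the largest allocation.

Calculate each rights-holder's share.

First tranche $99,200 split equally: $24,800 each.
Remainder $422,900 by ownership shares (total 12,376): Andrade 130,738.15 → $130,740; Okafor 142,868.85 → $142,870; Quinlan 67,385.16 → $67,390; Sato 81,907.83 → $81,910.
Rounding difference −$10 on remainder applied to Okafor.
Totals: Andrade $24,800 + $130,740 = $155,540; Okafor $24,800 + $142,860 = $167,660; Quinlan $24,800 + $67,390 = $92,190; Sato $24,800 + $81,910 = $106,710.

Andrade: $155,540 | Okafor: $167,660 | Quinlan: $92,190 | Sato: $106,710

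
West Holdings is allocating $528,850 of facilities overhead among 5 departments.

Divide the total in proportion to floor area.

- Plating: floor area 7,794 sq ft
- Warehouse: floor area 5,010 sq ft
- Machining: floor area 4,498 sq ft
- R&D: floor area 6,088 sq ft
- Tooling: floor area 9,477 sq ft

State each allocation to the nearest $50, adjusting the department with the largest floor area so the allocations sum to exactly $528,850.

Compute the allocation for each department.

Floor area total: 7,794 + 5,010 + 4,498 + 6,088 + 9,477 = 32,867.
Raw shares: Plating 125,410.20; Warehouse 80,613.94; Machining 72,375.55; R&D 97,959.62; Tooling 152,490.69.
At nearest $50: Plating $125,400; Warehouse $80,600; Machining $72,400; R&D $97,950; Tooling $152,500. Sum = $528,850.
Sum already equals the total — no adjustment.

Plating: $125,400 | Warehouse: $80,600 | Machining: $72,400 | R&D: $97,950 | Tooling: $152,500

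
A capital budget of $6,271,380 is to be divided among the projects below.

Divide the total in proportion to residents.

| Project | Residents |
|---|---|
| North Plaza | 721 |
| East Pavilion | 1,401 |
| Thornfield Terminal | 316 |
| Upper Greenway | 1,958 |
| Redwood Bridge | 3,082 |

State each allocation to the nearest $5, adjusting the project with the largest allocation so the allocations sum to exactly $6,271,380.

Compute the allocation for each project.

North Plaza: $604,660 · East Pavilion: $1,174,940 · Thornfield Terminal: $265,010 · Upper Greenway: $1,642,065 · Redwood Bridge: $2,584,705

Combined residents = 7,478.
Pro-rata amounts: North Plaza 721/7,478 × $6,271,380 = 604,662.34; East Pavilion 1,401/7,478 × $6,271,380 = 1,174,940.28; Thornfield Terminal 316/7,478 × $6,271,380 = 265,011.51; Upper Greenway 1,958/7,478 × $6,271,380 = 1,642,065.00; Redwood Bridge 3,082/7,478 × $6,271,380 = 2,584,700.88.
At nearest $5: North Plaza $604,660; East Pavilion $1,174,940; Thornfield Terminal $265,010; Upper Greenway $1,642,065; Redwood Bridge $2,584,700. Sum = $6,271,375.
Difference $6,271,380 − $6,271,375 = +$5 applied to largest allocation (Redwood Bridge): Redwood Bridge becomes $2,584,705.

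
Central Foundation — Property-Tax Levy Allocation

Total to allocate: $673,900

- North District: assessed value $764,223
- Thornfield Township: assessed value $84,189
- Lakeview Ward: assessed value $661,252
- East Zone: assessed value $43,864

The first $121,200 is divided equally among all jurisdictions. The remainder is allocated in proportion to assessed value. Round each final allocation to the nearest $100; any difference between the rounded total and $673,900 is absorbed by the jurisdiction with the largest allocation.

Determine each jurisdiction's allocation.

North District: $302,100 · Thornfield Township: $60,300 · Lakeview Ward: $265,600 · East Zone: $45,900

$121,200 shared equally gives $30,300 per jurisdiction.
Remainder $552,700 by assessed value (total 1,553,528): North District 271,888.28 → $271,900; Thornfield Township 29,951.99 → $30,000; Lakeview Ward 235,254.20 → $235,300; East Zone 15,605.53 → $15,600.
Rounding difference −$100 on remainder applied to North District.
Totals: North District $30,300 + $271,800 = $302,100; Thornfield Township $30,300 + $30,000 = $60,300; Lakeview Ward $30,300 + $235,300 = $265,600; East Zone $30,300 + $15,600 = $45,900.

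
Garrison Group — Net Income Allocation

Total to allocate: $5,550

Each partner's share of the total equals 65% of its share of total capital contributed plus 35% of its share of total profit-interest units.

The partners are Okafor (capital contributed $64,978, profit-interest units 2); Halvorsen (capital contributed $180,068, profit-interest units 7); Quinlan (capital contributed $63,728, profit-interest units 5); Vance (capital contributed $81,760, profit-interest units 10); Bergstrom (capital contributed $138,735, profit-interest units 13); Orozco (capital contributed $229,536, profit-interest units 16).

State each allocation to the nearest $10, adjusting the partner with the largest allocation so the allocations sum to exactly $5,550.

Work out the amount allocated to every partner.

Totals — capital contributed 758,805, profit-interest units 53.
Combined weights (65% capital contributed + 35% profit-interest units): Okafor 0.0689; Halvorsen 0.2005; Quinlan 0.0876; Vance 0.1361; Bergstrom 0.2047; Orozco 0.3023.
Pro-rata amounts: Okafor 382.22; Halvorsen 1,112.63; Quinlan 486.23; Vance 755.21; Bergstrom 1,136.03; Orozco 1,677.67.
At nearest $10: Okafor $380; Halvorsen $1,110; Quinlan $490; Vance $760; Bergstrom $1,140; Orozco $1,680. Sum = $5,560.
Difference $5,550 − $5,560 = −$10 applied to largest allocation (Orozco): Orozco becomes $1,670.

Okafor: $380 | Halvorsen: $1,110 | Quinlan: $490 | Vance: $760 | Bergstrom: $1,140 | Orozco: $1,670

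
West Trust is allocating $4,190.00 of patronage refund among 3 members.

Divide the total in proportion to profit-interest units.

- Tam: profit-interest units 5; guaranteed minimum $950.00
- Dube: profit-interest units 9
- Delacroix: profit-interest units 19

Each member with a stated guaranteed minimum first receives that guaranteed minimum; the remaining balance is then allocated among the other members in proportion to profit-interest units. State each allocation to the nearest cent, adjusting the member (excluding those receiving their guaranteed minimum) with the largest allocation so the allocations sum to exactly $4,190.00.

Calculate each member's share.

Tam: $950.00; Dube: $1,041.43; Delacroix: $2,198.57

Minimums first: Tam $950.00. Remaining pool $3,240.00.
Remaining pool split over remaining profit-interest units 28: Dube 1,041.4286 → $1,041.43; Delacroix 2,198.5714 → $2,198.57.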